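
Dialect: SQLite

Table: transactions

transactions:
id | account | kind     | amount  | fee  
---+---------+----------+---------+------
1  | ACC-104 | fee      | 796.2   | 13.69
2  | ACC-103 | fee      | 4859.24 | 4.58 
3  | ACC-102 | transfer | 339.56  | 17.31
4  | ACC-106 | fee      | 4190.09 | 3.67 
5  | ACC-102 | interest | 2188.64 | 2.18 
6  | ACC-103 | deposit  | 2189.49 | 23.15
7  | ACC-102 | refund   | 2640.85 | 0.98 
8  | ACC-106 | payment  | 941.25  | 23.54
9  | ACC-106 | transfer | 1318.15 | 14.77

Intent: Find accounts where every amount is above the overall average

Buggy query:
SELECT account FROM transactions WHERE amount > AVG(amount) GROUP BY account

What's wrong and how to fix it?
Bug: WHERE evaluates per row before aggregation, so AVG() is unavailable

Fix: Use a subquery for AVG and a HAVING MIN(...) filter so the condition holds for every row in the group

Corrected query:
SELECT account FROM transactions GROUP BY account HAVING MIN(amount) > (SELECT AVG(amount) FROM transactions)

Result:
account
-------
ACC-103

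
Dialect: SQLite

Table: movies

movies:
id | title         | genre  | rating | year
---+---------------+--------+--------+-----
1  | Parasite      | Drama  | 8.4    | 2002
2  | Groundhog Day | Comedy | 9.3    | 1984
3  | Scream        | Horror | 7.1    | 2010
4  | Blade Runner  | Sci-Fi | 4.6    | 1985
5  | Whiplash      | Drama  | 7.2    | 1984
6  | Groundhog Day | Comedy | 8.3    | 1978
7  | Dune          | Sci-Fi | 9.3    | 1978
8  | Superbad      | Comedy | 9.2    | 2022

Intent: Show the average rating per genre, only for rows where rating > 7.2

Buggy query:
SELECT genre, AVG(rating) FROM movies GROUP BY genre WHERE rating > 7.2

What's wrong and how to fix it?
Bug: Row-level WHERE must come before GROUP BY in the clause order

Fix: Place WHERE between FROM and GROUP BY

Corrected query:
SELECT genre, AVG(rating) FROM movies WHERE rating > 7.2 GROUP BY genre

Result:
genre  | AVG(rating)
-------+------------
Comedy | 8.933333   
Drama  | 8.4        
Sci-Fi | 9.3        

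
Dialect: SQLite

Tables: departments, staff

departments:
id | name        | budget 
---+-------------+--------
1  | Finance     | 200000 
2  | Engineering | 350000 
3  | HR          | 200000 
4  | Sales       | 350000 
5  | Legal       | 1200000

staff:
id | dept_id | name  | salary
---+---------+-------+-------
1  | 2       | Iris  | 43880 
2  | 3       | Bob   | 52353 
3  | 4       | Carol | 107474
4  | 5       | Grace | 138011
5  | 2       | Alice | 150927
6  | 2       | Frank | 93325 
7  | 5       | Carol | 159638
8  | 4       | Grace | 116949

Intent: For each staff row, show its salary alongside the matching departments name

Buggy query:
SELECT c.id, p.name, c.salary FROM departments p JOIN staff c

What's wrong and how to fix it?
Bug: JOIN with no ON clause produces a cartesian product; every staff row pairs with every departments row

Fix: Add ON c.dept_id = p.id to the JOIN

Corrected query:
SELECT c.id, p.name, c.salary FROM departments p JOIN staff c ON c.dept_id = p.id

Result:
id | name        | salary
---+-------------+-------
1  | Engineering | 43880 
2  | HR          | 52353 
3  | Sales       | 107474
4  | Legal       | 138011
5  | Engineering | 150927
6  | Engineering | 93325 
7  | Legal       | 159638
8  | Sales       | 116949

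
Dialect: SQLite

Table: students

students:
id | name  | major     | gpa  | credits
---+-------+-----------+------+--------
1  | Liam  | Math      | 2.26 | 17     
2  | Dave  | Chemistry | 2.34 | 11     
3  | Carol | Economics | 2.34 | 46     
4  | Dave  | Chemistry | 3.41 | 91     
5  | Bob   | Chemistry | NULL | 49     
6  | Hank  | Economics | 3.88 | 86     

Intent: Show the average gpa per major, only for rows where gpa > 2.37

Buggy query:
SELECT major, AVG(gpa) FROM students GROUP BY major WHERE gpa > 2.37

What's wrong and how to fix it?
Bug: WHERE cannot follow GROUP BY

Fix: Move the WHERE clause before GROUP BY

Corrected query:
SELECT major, AVG(gpa) FROM students WHERE gpa > 2.37 GROUP BY major

Result:
major     | AVG(gpa)
----------+---------
Chemistry | 3.41    
Economics | 3.88    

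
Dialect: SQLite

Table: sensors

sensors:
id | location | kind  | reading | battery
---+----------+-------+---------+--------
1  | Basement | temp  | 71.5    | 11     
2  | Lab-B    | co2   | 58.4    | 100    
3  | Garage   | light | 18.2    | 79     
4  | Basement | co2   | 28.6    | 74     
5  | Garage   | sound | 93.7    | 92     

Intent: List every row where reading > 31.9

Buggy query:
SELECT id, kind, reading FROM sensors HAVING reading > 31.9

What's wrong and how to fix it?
Bug: HAVING filters the output of aggregation, but this query has no GROUP BY and no aggregate functions, so SQLite rejects it (HAVING clause on a non-aggregate query); the condition here is per row

Fix: Use WHERE for row-level filtering

Corrected query:
SELECT id, kind, reading FROM sensors WHERE reading > 31.9

Result:
id | kind  | reading
---+-------+--------
1  | temp  | 71.5   
2  | co2   | 58.4   
5  | sound | 93.7   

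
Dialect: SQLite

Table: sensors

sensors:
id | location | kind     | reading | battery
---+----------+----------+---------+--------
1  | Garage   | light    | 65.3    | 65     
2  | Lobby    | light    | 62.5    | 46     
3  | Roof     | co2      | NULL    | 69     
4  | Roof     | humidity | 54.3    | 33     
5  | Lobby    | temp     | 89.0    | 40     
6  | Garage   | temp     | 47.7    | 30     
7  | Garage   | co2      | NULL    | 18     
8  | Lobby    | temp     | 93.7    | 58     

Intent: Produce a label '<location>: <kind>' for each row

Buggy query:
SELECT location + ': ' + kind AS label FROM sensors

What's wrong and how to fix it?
Bug: '+' is numeric addition; on text columns SQLite converts them to 0 instead of concatenating

Fix: Use the || operator for string concatenation

Corrected query:
SELECT location || ': ' || kind AS label FROM sensors

Result:
label         
--------------
Garage: light 
Lobby: light  
Roof: co2     
Roof: humidity
Lobby: temp   
Garage: temp  
Garage: co2   
Lobby: temp   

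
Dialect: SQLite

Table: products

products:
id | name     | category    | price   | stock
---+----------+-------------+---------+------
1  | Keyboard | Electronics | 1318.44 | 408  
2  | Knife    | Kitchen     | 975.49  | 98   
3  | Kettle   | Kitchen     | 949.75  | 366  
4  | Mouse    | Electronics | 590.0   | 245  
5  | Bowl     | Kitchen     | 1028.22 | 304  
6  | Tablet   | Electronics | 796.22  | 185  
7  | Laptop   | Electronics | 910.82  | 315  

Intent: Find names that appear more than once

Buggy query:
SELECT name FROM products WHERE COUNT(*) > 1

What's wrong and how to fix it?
Bug: WHERE can't reference COUNT(*); aggregates are computed after WHERE

Fix: GROUP BY name, then filter groups with HAVING COUNT(*) > 1

Corrected query:
SELECT name FROM products GROUP BY name HAVING COUNT(*) > 1

Result:
(no rows)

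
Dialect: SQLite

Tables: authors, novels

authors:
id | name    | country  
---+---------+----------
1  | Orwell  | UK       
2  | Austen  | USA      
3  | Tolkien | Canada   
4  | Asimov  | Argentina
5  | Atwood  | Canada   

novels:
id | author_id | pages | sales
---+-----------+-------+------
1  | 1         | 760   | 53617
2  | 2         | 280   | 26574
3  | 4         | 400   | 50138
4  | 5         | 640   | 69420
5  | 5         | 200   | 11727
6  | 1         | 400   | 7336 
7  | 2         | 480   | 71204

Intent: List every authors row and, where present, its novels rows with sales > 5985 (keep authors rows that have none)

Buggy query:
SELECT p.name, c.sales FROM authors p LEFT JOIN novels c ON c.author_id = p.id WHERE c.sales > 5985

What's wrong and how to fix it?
Bug: A WHERE condition on the right-hand table after LEFT JOIN drops unmatched parents

Fix: Put 'c.sales > 5985' in the JOIN's ON clause instead of WHERE

Corrected query:
SELECT p.name, c.sales FROM authors p LEFT JOIN novels c ON c.author_id = p.id AND c.sales > 5985

Result:
name    | sales
--------+------
Orwell  | 7336 
Orwell  | 53617
Austen  | 26574
Austen  | 71204
Tolkien | NULL 
Asimov  | 50138
Atwood  | 11727
Atwood  | 69420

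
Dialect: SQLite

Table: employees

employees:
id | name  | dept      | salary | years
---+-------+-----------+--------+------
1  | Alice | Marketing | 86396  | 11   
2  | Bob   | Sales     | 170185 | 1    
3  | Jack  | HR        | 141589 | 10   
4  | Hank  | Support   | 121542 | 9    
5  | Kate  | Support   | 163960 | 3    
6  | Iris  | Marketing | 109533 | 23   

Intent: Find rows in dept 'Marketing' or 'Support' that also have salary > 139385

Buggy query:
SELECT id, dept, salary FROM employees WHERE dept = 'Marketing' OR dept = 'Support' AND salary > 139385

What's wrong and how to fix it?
Bug: Without parentheses, AND is evaluated before OR, so the salary filter only applies to the 'Support' branch

Fix: Add parentheses around the OR so the AND applies to both alternatives

Corrected query:
SELECT id, dept, salary FROM employees WHERE (dept = 'Marketing' OR dept = 'Support') AND salary > 139385

Result:
id | dept    | salary
---+---------+-------
5  | Support | 163960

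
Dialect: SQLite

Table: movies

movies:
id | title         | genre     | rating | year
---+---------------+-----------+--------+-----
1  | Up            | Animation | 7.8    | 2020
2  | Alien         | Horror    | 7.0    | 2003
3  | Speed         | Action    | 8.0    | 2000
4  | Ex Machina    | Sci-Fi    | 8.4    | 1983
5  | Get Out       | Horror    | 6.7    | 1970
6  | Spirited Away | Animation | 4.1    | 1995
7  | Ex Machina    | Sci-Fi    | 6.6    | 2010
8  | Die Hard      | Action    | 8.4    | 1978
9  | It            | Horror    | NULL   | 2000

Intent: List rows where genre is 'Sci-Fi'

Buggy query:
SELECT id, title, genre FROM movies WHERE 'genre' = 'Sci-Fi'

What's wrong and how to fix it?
Bug: 'genre' in single quotes is a string literal, not the column; the comparison is literal-vs-literal and never true

Fix: Remove the quotes around the column name (or use double quotes for an identifier)

Corrected query:
SELECT id, title, genre FROM movies WHERE genre = 'Sci-Fi'

Result:
id | title      | genre 
---+------------+-------
4  | Ex Machina | Sci-Fi
7  | Ex Machina | Sci-Fi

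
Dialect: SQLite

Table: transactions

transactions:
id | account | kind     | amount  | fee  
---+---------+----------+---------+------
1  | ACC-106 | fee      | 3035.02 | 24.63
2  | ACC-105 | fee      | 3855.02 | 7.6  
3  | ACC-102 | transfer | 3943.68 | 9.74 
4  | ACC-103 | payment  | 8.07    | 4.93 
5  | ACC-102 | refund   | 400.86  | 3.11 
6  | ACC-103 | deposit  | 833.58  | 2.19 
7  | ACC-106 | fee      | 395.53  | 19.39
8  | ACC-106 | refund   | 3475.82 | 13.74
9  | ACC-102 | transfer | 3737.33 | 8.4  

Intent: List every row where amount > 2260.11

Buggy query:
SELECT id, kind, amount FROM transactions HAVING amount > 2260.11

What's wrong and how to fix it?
Bug: This is a non-aggregate query (no GROUP BY, no aggregates), so in SQLite the HAVING clause is invalid here; a row-level condition belongs in WHERE

Fix: Replace HAVING with WHERE since the condition applies to individual rows

Corrected query:
SELECT id, kind, amount FROM transactions WHERE amount > 2260.11

Result:
id | kind     | amount 
---+----------+--------
1  | fee      | 3035.02
2  | fee      | 3855.02
3  | transfer | 3943.68
8  | refund   | 3475.82
9  | transfer | 3737.33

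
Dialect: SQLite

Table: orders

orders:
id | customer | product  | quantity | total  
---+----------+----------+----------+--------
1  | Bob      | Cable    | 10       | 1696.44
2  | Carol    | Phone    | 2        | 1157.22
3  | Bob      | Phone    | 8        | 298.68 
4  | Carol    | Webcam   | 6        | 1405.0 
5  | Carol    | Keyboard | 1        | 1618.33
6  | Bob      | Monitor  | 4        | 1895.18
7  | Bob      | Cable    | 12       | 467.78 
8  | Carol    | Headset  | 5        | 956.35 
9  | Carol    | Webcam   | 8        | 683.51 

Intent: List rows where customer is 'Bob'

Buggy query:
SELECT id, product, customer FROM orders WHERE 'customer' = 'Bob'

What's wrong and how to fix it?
Bug: 'customer' in single quotes is a string literal, not the column; the comparison is literal-vs-literal and never true

Fix: Remove the quotes around the column name (or use double quotes for an identifier)

Corrected query:
SELECT id, product, customer FROM orders WHERE customer = 'Bob'

Result:
id | product | customer
---+---------+---------
1  | Cable   | Bob     
3  | Phone   | Bob     
6  | Monitor | Bob     
7  | Cable   | Bob     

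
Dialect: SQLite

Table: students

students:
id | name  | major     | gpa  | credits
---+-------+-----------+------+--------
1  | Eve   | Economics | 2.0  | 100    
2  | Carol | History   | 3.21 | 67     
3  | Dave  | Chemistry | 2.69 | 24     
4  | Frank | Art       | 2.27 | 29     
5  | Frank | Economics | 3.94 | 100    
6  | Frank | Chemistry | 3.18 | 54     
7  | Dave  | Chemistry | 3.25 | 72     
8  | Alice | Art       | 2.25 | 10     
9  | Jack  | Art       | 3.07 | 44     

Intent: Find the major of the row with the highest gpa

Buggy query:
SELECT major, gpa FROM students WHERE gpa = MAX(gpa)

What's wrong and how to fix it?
Bug: MAX(gpa) is an aggregate and cannot be used directly in WHERE

Fix: Use a subquery: WHERE gpa = (SELECT MAX(gpa) FROM students)

Corrected query:
SELECT major, gpa FROM students WHERE gpa = (SELECT MAX(gpa) FROM students)

Result:
major     | gpa 
----------+-----
Economics | 3.94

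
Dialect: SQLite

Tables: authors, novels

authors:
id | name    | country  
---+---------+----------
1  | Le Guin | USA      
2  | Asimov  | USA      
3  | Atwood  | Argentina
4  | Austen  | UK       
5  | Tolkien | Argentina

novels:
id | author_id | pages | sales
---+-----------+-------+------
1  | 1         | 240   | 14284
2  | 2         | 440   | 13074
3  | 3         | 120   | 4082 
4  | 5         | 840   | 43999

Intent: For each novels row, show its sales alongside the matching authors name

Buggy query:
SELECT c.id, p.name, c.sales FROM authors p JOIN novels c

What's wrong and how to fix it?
Bug: Missing join condition: each novels row is matched to all authors rows instead of just its own

Fix: Add ON c.author_id = p.id to the JOIN

Corrected query:
SELECT c.id, p.name, c.sales FROM authors p JOIN novels c ON c.author_id = p.id

Result:
id | name    | sales
---+---------+------
1  | Le Guin | 14284
2  | Asimov  | 13074
3  | Atwood  | 4082 
4  | Tolkien | 43999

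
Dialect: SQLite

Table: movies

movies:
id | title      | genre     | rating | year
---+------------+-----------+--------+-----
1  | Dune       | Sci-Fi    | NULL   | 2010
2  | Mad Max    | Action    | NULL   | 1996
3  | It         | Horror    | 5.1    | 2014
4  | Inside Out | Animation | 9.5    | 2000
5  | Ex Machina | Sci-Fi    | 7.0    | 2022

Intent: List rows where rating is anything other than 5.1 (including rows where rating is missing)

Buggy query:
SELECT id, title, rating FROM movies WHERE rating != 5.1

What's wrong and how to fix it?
Bug: Inequality against NULL is unknown, not true; rows with NULL are dropped

Fix: Handle NULL separately with IS NULL alongside the inequality

Corrected query:
SELECT id, title, rating FROM movies WHERE rating != 5.1 OR rating IS NULL

Result:
id | title      | rating
---+------------+-------
1  | Dune       | NULL  
2  | Mad Max    | NULL  
4  | Inside Out | 9.5   
5  | Ex Machina | 7     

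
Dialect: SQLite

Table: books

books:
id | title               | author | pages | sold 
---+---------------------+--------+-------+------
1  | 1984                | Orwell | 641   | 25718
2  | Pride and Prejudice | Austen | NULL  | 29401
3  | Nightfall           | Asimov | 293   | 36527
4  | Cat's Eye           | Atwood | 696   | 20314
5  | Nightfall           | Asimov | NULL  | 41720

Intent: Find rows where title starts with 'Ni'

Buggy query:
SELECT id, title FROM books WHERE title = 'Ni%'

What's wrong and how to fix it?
Bug: Wildcards only work with LIKE; '=' treats '%' as a literal character

Fix: Replace '=' with LIKE so 'Ni%' is treated as a pattern

Corrected query:
SELECT id, title FROM books WHERE title LIKE 'Ni%'

Result:
id | title    
---+----------
3  | Nightfall
5  | Nightfall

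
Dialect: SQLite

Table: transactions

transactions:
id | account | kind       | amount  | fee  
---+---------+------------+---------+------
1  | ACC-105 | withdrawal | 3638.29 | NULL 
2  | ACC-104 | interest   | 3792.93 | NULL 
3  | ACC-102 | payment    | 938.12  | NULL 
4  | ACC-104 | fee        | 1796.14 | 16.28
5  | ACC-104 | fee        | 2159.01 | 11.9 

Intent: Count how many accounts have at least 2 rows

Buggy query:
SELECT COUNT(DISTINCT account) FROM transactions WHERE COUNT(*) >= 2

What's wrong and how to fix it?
Bug: COUNT(*) cannot appear in WHERE; the per-group count doesn't exist yet

Fix: Use a subquery that GROUPs and filters with HAVING, then count its rows

Corrected query:
SELECT COUNT(*) FROM (SELECT account FROM transactions GROUP BY account HAVING COUNT(*) >= 2)

Result:
COUNT(*)
--------
1       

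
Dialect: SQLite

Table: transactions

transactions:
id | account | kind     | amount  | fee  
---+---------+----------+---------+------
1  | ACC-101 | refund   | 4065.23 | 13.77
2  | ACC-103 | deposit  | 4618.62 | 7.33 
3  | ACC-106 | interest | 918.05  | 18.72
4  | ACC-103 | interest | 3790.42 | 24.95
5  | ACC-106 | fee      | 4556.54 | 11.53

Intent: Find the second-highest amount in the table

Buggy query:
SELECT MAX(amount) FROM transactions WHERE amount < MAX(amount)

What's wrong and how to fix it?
Bug: The inner MAX is an aggregate inside WHERE, which is not allowed

Fix: Compute the overall MAX in a subquery, then take MAX of rows below it

Corrected query:
SELECT MAX(amount) FROM transactions WHERE amount < (SELECT MAX(amount) FROM transactions)

Result:
MAX(amount)
-----------
4556.54    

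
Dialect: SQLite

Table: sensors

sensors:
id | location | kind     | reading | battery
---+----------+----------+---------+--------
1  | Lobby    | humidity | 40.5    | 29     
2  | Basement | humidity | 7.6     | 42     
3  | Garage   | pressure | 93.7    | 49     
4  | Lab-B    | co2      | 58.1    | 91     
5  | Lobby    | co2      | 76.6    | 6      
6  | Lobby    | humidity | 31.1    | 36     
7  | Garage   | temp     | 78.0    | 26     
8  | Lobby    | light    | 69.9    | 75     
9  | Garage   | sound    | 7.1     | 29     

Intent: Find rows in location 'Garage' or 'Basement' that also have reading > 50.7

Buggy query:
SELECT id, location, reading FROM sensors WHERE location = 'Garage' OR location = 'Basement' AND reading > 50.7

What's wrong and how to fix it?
Bug: Without parentheses, AND is evaluated before OR, so the reading filter only applies to the 'Basement' branch

Fix: Group the OR with parentheses (or use IN), then AND the threshold

Corrected query:
SELECT id, location, reading FROM sensors WHERE (location = 'Garage' OR location = 'Basement') AND reading > 50.7

Result:
id | location | reading
---+----------+--------
3  | Garage   | 93.7   
7  | Garage   | 78     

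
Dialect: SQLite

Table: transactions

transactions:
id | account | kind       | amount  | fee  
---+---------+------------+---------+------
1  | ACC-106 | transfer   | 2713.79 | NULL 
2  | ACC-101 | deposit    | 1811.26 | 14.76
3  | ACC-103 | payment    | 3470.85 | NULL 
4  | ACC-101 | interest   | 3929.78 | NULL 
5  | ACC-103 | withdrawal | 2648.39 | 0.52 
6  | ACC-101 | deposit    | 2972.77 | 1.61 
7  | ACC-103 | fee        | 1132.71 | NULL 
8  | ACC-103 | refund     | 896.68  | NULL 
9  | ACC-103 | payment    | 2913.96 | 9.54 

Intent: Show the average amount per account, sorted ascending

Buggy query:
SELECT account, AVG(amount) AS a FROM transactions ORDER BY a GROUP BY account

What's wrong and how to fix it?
Bug: GROUP BY must precede ORDER BY

Fix: Move ORDER BY to the end, after GROUP BY

Corrected query:
SELECT account, AVG(amount) AS a FROM transactions GROUP BY account ORDER BY a

Result:
account | a          
--------+------------
ACC-103 | 2212.518   
ACC-106 | 2713.79    
ACC-101 | 2904.603333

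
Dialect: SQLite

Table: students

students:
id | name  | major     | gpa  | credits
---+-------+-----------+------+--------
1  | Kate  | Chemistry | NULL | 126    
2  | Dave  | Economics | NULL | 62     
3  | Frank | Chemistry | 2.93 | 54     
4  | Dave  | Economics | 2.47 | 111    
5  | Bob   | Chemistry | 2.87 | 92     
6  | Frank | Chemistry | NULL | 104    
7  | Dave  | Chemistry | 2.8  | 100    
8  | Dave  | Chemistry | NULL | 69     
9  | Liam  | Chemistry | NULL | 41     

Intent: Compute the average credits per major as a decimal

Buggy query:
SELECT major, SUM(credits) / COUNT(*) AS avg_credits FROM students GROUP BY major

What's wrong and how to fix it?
Bug: SUM(credits) and COUNT(*) are both integers; the division truncates the fractional part

Fix: Cast one side to REAL so the division keeps the fractional part

Corrected query:
SELECT major, SUM(credits) * 1.0 / COUNT(*) AS avg_credits FROM students GROUP BY major

Result:
major     | avg_credits
----------+------------
Chemistry | 83.714286  
Economics | 86.5       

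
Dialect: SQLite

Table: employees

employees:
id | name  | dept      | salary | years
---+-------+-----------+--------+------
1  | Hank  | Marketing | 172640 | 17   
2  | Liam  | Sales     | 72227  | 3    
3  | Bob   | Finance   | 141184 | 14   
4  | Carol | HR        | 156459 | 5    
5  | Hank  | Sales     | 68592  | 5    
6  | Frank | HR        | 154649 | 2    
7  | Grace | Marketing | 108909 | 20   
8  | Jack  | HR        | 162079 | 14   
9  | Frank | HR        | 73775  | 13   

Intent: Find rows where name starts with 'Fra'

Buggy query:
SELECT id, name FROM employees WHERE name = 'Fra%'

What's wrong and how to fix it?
Bug: Wildcards only work with LIKE; '=' treats '%' as a literal character

Fix: Replace '=' with LIKE so 'Fra%' is treated as a pattern

Corrected query:
SELECT id, name FROM employees WHERE name LIKE 'Fra%'

Result:
id | name 
---+------
6  | Frank
9  | Frank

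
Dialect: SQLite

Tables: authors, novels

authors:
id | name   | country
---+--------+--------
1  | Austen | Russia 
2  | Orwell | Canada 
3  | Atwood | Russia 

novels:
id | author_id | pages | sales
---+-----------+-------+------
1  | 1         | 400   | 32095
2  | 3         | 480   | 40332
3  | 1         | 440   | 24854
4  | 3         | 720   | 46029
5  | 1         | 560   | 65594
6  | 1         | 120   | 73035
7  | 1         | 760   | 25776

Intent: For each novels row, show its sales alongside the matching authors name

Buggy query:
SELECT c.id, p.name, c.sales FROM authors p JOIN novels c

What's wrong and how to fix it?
Bug: Missing join condition: each novels row is matched to all authors rows instead of just its own

Fix: Specify the join condition linking the foreign key to the parent id

Corrected query:
SELECT c.id, p.name, c.sales FROM authors p JOIN novels c ON c.author_id = p.id

Result:
id | name   | sales
---+--------+------
1  | Austen | 32095
2  | Atwood | 40332
3  | Austen | 24854
4  | Atwood | 46029
5  | Austen | 65594
6  | Austen | 73035
7  | Austen | 25776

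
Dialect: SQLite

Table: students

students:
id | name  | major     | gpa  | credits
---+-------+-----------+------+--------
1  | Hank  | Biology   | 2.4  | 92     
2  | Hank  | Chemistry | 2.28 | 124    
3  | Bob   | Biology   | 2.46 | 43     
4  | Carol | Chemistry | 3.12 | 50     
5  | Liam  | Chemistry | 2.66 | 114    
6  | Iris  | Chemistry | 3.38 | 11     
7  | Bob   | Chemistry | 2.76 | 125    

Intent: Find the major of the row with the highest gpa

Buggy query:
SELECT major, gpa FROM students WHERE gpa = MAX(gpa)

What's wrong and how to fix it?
Bug: MAX(gpa) is an aggregate and cannot be used directly in WHERE

Fix: Wrap MAX in a scalar subquery so WHERE compares against a single value

Corrected query:
SELECT major, gpa FROM students WHERE gpa = (SELECT MAX(gpa) FROM students)

Result:
major     | gpa 
----------+-----
Chemistry | 3.38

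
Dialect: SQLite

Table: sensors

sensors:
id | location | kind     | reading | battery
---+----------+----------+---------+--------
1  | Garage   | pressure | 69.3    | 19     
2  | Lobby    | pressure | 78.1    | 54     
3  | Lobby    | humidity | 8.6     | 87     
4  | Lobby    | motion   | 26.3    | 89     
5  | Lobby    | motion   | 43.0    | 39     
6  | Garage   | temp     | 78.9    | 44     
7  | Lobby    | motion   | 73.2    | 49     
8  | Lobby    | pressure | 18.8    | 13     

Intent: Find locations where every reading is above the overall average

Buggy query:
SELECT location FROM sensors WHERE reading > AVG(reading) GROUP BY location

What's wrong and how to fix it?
Bug: WHERE evaluates per row before aggregation, so AVG() is unavailable

Fix: Compute the overall average in a scalar subquery and compare each group's MIN against it in HAVING

Corrected query:
SELECT location FROM sensors GROUP BY location HAVING MIN(reading) > (SELECT AVG(reading) FROM sensors)

Result:
location
--------
Garage  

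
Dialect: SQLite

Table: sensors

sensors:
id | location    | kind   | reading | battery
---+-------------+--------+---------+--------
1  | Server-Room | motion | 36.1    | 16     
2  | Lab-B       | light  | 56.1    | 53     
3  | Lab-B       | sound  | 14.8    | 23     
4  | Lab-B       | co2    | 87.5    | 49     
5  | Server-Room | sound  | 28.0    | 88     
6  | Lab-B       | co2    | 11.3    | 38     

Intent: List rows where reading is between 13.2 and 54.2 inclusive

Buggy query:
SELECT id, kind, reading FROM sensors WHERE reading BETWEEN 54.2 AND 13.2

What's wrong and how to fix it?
Bug: The bounds are reversed; BETWEEN a AND b requires a <= b to match anything

Fix: Write BETWEEN 13.2 AND 54.2

Corrected query:
SELECT id, kind, reading FROM sensors WHERE reading BETWEEN 13.2 AND 54.2

Result:
id | kind   | reading
---+--------+--------
1  | motion | 36.1   
3  | sound  | 14.8   
5  | sound  | 28     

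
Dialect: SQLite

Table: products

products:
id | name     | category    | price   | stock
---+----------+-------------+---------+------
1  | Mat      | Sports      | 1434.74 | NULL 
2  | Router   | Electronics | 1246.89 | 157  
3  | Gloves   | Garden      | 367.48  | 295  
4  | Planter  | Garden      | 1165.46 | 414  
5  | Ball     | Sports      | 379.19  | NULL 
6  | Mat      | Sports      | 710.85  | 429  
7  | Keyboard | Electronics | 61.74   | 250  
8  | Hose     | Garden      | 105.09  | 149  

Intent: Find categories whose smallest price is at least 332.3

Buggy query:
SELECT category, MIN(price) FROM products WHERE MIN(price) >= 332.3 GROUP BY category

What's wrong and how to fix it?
Bug: Aggregates like MIN are computed per group after WHERE runs

Fix: Replace WHERE with HAVING after the GROUP BY

Corrected query:
SELECT category, MIN(price) FROM products GROUP BY category HAVING MIN(price) >= 332.3

Result:
category | MIN(price)
---------+-----------
Sports   | 379.19    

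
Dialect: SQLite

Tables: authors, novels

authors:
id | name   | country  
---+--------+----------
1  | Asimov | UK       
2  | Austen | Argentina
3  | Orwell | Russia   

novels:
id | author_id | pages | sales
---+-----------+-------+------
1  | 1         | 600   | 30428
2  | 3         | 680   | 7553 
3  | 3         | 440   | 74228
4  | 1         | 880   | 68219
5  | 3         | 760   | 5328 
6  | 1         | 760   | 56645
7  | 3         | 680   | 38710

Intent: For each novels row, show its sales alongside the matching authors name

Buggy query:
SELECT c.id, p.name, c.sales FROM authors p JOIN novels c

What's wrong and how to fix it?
Bug: JOIN with no ON clause produces a cartesian product; every novels row pairs with every authors row

Fix: Specify the join condition linking the foreign key to the parent id

Corrected query:
SELECT c.id, p.name, c.sales FROM authors p JOIN novels c ON c.author_id = p.id

Result:
id | name   | sales
---+--------+------
1  | Asimov | 30428
2  | Orwell | 7553 
3  | Orwell | 74228
4  | Asimov | 68219
5  | Orwell | 5328 
6  | Asimov | 56645
7  | Orwell | 38710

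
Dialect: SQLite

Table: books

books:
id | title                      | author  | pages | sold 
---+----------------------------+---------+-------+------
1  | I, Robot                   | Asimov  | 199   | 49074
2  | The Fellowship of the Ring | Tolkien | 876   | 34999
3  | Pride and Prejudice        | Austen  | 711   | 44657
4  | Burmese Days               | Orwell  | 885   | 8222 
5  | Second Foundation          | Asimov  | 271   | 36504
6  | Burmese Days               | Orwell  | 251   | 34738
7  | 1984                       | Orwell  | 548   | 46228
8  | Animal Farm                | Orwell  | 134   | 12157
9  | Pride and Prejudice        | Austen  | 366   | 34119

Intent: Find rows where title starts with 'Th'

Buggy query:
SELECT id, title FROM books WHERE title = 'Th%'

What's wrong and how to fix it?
Bug: Wildcards only work with LIKE; '=' treats '%' as a literal character

Fix: Replace '=' with LIKE so 'Th%' is treated as a pattern

Corrected query:
SELECT id, title FROM books WHERE title LIKE 'Th%'

Result:
id | title                     
---+---------------------------
2  | The Fellowship of the Ring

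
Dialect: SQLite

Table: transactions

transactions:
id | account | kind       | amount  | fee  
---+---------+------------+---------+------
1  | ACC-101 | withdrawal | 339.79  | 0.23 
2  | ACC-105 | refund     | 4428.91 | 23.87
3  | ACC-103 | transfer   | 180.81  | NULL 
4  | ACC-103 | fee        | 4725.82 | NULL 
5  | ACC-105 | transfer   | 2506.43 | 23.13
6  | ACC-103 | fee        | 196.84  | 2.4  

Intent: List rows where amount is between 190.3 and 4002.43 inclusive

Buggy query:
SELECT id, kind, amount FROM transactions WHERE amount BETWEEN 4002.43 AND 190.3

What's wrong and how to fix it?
Bug: The bounds are reversed; BETWEEN a AND b requires a <= b to match anything

Fix: Swap the bounds so the smaller value comes first

Corrected query:
SELECT id, kind, amount FROM transactions WHERE amount BETWEEN 190.3 AND 4002.43

Result:
id | kind       | amount 
---+------------+--------
1  | withdrawal | 339.79 
5  | transfer   | 2506.43
6  | fee        | 196.84 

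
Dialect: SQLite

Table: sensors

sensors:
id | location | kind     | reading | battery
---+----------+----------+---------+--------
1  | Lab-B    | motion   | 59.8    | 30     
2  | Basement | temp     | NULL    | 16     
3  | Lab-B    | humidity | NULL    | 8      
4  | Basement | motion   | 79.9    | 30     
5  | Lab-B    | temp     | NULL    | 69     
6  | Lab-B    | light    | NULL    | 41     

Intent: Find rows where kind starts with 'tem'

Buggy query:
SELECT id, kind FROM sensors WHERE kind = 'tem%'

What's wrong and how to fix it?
Bug: Wildcards only work with LIKE; '=' treats '%' as a literal character

Fix: Use LIKE for wildcard pattern matching

Corrected query:
SELECT id, kind FROM sensors WHERE kind LIKE 'tem%'

Result:
id | kind
---+-----
2  | temp
5  | temp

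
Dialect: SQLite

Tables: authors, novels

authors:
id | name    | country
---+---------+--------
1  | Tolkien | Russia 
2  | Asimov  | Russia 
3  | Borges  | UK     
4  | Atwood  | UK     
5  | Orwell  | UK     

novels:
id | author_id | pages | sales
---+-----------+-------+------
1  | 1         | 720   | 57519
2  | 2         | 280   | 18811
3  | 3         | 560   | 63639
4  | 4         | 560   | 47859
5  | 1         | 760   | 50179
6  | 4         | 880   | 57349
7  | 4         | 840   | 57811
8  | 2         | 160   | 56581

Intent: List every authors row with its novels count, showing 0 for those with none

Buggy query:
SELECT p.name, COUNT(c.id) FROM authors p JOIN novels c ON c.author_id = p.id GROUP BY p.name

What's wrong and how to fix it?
Bug: INNER JOIN drops authors rows that have no matching novels rows

Fix: Switch to LEFT JOIN to retain unmatched parent rows

Corrected query:
SELECT p.name, COUNT(c.id) FROM authors p LEFT JOIN novels c ON c.author_id = p.id GROUP BY p.name

Result:
name    | COUNT(c.id)
--------+------------
Asimov  | 2          
Atwood  | 3          
Borges  | 1          
Orwell  | 0          
Tolkien | 2          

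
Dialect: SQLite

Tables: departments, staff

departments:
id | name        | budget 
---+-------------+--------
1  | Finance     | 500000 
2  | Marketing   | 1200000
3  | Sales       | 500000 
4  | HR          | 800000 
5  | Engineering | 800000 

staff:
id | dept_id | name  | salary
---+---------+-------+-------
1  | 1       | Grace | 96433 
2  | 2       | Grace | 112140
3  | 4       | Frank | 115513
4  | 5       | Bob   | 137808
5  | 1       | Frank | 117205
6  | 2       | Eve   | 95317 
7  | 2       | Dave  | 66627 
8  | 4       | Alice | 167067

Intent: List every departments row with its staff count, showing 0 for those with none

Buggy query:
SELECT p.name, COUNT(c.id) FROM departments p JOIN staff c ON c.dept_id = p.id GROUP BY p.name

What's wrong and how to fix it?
Bug: An inner join excludes parents with zero children

Fix: Switch to LEFT JOIN to retain unmatched parent rows

Corrected query:
SELECT p.name, COUNT(c.id) FROM departments p LEFT JOIN staff c ON c.dept_id = p.id GROUP BY p.name

Result:
name        | COUNT(c.id)
------------+------------
Engineering | 1          
Finance     | 2          
HR          | 2          
Marketing   | 3          
Sales       | 0          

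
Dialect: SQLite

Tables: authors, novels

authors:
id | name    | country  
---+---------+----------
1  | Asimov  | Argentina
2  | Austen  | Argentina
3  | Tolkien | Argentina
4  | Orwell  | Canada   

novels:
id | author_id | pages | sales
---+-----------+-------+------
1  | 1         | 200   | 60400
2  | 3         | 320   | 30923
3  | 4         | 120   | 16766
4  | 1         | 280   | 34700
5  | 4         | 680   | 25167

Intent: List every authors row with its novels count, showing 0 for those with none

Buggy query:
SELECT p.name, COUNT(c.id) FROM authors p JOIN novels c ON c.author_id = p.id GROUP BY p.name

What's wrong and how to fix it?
Bug: INNER JOIN drops authors rows that have no matching novels rows

Fix: Switch to LEFT JOIN to retain unmatched parent rows

Corrected query:
SELECT p.name, COUNT(c.id) FROM authors p LEFT JOIN novels c ON c.author_id = p.id GROUP BY p.name

Result:
name    | COUNT(c.id)
--------+------------
Asimov  | 2          
Austen  | 0          
Orwell  | 2          
Tolkien | 1          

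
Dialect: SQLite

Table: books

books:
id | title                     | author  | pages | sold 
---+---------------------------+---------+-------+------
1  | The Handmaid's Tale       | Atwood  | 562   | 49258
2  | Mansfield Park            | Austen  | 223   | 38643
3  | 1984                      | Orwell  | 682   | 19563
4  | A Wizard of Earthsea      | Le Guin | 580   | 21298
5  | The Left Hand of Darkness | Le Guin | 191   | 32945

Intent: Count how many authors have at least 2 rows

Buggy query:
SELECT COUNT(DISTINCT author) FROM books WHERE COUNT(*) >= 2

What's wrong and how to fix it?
Bug: COUNT(*) cannot appear in WHERE; the per-group count doesn't exist yet

Fix: Use a subquery that GROUPs and filters with HAVING, then count its rows

Corrected query:
SELECT COUNT(*) FROM (SELECT author FROM books GROUP BY author HAVING COUNT(*) >= 2)

Result:
COUNT(*)
--------
1       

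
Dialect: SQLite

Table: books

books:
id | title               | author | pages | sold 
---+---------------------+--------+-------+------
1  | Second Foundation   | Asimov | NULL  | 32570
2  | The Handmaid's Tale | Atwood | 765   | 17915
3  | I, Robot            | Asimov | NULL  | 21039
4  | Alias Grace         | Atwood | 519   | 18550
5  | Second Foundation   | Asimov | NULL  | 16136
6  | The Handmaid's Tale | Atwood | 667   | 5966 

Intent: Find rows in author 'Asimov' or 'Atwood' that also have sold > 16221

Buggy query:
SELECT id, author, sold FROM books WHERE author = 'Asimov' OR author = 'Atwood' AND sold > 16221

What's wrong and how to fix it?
Bug: AND binds tighter than OR, so this parses as author = 'Asimov' OR (author = 'Atwood' AND sold > 16221)

Fix: Add parentheses around the OR so the AND applies to both alternatives

Corrected query:
SELECT id, author, sold FROM books WHERE (author = 'Asimov' OR author = 'Atwood') AND sold > 16221

Result:
id | author | sold 
---+--------+------
1  | Asimov | 32570
2  | Atwood | 17915
3  | Asimov | 21039
4  | Atwood | 18550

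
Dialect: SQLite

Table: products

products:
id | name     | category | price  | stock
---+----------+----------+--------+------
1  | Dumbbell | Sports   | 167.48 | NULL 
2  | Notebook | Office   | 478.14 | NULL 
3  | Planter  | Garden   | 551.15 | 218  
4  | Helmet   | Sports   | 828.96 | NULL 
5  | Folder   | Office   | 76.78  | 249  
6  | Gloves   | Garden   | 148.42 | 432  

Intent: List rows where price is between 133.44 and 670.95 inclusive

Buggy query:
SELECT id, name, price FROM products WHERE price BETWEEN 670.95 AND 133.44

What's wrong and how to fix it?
Bug: The bounds are reversed; BETWEEN a AND b requires a <= b to match anything

Fix: Write BETWEEN 133.44 AND 670.95

Corrected query:
SELECT id, name, price FROM products WHERE price BETWEEN 133.44 AND 670.95

Result:
id | name     | price 
---+----------+-------
1  | Dumbbell | 167.48
2  | Notebook | 478.14
3  | Planter  | 551.15
6  | Gloves   | 148.42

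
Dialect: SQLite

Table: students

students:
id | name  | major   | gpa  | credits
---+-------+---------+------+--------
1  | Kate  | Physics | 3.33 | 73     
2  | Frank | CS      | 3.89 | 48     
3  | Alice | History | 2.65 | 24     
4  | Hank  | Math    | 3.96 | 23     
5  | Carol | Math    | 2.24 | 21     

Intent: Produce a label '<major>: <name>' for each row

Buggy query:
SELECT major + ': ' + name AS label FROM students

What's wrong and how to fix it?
Bug: '+' is numeric addition; on text columns SQLite converts them to 0 instead of concatenating

Fix: Use the || operator for string concatenation

Corrected query:
SELECT major || ': ' || name AS label FROM students

Result:
label         
--------------
Physics: Kate 
CS: Frank     
History: Alice
Math: Hank    
Math: Carol   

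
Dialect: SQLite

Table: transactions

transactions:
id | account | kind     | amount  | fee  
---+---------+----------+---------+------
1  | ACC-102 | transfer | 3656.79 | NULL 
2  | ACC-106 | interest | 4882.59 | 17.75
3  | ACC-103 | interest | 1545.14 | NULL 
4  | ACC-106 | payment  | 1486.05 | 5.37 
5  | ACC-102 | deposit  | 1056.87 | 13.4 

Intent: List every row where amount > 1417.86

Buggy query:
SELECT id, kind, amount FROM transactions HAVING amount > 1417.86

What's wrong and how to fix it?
Bug: HAVING filters the output of aggregation, but this query has no GROUP BY and no aggregate functions, so SQLite rejects it (HAVING clause on a non-aggregate query); the condition here is per row

Fix: Replace HAVING with WHERE since the condition applies to individual rows

Corrected query:
SELECT id, kind, amount FROM transactions WHERE amount > 1417.86

Result:
id | kind     | amount 
---+----------+--------
1  | transfer | 3656.79
2  | interest | 4882.59
3  | interest | 1545.14
4  | payment  | 1486.05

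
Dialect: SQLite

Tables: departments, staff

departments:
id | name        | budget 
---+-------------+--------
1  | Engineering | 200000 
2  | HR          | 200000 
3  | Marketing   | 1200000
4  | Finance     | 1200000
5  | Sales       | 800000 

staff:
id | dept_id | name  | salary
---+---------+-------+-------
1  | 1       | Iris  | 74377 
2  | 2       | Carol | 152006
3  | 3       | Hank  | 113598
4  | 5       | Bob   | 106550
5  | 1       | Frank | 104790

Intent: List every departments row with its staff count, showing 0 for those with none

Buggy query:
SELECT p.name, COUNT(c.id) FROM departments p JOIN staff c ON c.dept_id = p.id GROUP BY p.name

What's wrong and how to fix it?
Bug: INNER JOIN drops departments rows that have no matching staff rows

Fix: Use LEFT JOIN so parents without children still appear (COUNT(c.id) gives 0)

Corrected query:
SELECT p.name, COUNT(c.id) FROM departments p LEFT JOIN staff c ON c.dept_id = p.id GROUP BY p.name

Result:
name        | COUNT(c.id)
------------+------------
Engineering | 2          
Finance     | 0          
HR          | 1          
Marketing   | 1          
Sales       | 1          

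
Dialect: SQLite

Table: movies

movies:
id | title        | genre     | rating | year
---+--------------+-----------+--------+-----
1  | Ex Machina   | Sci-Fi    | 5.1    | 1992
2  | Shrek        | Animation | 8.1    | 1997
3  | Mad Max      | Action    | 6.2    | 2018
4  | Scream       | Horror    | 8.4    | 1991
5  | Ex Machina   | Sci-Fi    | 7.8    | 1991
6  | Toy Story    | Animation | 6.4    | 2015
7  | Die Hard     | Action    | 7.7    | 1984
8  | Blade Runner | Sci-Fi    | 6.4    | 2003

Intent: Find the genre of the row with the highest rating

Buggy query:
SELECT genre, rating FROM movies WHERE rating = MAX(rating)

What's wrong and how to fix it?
Bug: MAX(rating) is an aggregate and cannot be used directly in WHERE

Fix: Wrap MAX in a scalar subquery so WHERE compares against a single value

Corrected query:
SELECT genre, rating FROM movies WHERE rating = (SELECT MAX(rating) FROM movies)

Result:
genre  | rating
-------+-------
Horror | 8.4   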